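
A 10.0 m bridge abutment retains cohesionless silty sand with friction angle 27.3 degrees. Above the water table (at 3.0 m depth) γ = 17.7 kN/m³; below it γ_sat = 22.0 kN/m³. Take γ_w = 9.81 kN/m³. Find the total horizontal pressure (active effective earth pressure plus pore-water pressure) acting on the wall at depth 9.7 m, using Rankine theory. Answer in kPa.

116 kPa

K_a = (1 − sin φ)/(1 + sin φ) = 0.3711.
γ' = 22.0 − 9.81 = 12.19 kN/m³.
Effective vertical stress at 9.7 m: σ'_v = 17.7×3.0 + 12.19×6.70 = 134.8 kPa.
σ'_h = K_a σ'_v = 0.3711 × 134.8 = 50.02 kPa; u = γ_w × 6.70 = 65.73 kPa.
Total σ_h = 50.02 + 65.73 = 115.7 kPa.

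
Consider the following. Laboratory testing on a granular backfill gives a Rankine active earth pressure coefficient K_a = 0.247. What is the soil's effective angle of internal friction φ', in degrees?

K_a = tan²(45° − φ/2) ⇒ 45° − φ/2 = arctan(√0.247) = 26.43°.
φ = 2(45° − 26.43°) = 37.15°.

37.1°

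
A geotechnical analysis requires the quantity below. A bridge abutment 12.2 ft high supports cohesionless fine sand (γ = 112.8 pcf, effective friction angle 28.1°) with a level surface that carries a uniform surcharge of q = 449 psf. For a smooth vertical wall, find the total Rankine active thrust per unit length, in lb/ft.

4990 lb/ft

K_a = tan²(45° − φ/2) = 0.3596.
Soil triangle: ½ K_a γ H² = 0.5×0.3596×112.8×12.2² = 3019 lb/ft.
Surcharge rectangle: K_a q H = 0.3596×449×12.2 = 1970 lb/ft.
Total = 3019 + 1970 = 4989 lb/ft.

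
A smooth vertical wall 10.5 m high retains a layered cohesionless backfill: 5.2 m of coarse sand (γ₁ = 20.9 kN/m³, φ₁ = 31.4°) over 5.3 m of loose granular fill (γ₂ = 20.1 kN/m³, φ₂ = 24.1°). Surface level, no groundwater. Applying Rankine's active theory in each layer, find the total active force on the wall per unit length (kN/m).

450 kN/m

K_a1 = tan²(45°−31.4°/2) = 0.3149; K_a2 = tan²(45°−24.1°/2) = 0.4201.
Layer 1: σ at base = K_a1 γ₁ h₁ = 34.23 kPa; P₁ = ½×34.23×5.2 = 88.99.
Layer 2: σ_v at top = γ₁h₁ = 108.7; σ_h top = K_a2×108.7 = 45.66; σ_h base = K_a2×(108.7+20.1×5.3) = 90.41.
P₂ = ½(45.66+90.41)×5.3 = 360.6. Total P_a = 88.99+360.6 = 449.6 kN/m.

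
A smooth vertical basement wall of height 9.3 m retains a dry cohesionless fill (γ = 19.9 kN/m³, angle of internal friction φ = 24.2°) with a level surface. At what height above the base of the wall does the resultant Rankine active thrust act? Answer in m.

3.10 m

K_a = 0.4185.
The pressure distribution is triangular, so the resultant acts at H/3 above the base = 9.3/3 = 3.100 m.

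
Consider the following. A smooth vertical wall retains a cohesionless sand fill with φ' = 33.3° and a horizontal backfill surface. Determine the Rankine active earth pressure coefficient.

K_a = tan²(45° − φ/2) = tan²(28.35°) = 0.2911.

0.291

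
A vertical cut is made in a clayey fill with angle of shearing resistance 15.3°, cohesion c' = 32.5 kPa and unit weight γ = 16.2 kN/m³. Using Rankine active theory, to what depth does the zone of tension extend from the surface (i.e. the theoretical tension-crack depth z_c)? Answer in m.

K_a = tan²(45° − 15.3°/2) = 0.5824; √K_a = 0.7632.
The active pressure is zero where K_a γ z = 2c√K_a, so z_c = 2c/(γ√K_a) = 2×32.5/(16.2×0.7632) = 5.257 m.

5.26 m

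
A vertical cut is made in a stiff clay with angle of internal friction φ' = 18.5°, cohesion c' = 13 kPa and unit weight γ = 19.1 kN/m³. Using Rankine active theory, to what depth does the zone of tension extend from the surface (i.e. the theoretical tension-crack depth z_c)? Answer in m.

1.89 m

K_a = tan²(45° − 18.5°/2) = 0.5183; √K_a = 0.7199.
The active pressure is zero where K_a γ z = 2c√K_a, so z_c = 2c/(γ√K_a) = 2×13/(19.1×0.7199) = 1.891 m.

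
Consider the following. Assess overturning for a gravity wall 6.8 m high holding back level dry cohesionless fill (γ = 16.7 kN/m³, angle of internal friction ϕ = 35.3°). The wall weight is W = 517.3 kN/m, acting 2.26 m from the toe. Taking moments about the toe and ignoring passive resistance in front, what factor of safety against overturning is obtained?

4.99

K_a = tan²(45° − 35.3°/2) = 0.2675.
P_a = ½K_aγH² = 0.5×0.2675×16.7×6.8² = 103.3 kN/m, acting at H/3 = 2.267 m above the base.
Overturning moment M_o = P_a × H/3 = 103.3 × 2.267 = 234.1.
Resisting moment M_r = W × 2.26 = 517.3 × 2.26 = 1169.
FS_overturning = M_r/M_o = 1169/234.1 = 4.993.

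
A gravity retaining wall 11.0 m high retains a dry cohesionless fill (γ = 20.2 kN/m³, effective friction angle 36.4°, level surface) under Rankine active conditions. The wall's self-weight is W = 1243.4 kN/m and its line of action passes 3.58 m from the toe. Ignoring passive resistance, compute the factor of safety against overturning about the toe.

K_a = tan²(45° − 36.4°/2) = 0.2552.
P_a = ½K_aγH² = 0.5×0.2552×20.2×11.0² = 311.8 kN/m, acting at H/3 = 3.667 m above the base.
Overturning moment M_o = P_a × H/3 = 311.8 × 3.667 = 1143.
Resisting moment M_r = W × 3.58 = 1243.4 × 3.58 = 4451.
FS_overturning = M_r/M_o = 4451/1143 = 3.893.

3.89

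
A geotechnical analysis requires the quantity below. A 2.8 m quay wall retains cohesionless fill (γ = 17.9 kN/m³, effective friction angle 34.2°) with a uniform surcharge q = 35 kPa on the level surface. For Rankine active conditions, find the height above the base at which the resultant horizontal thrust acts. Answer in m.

1.21 m

K_a = 0.2803.
Triangular part P₁ = ½K_aγH² = 19.67 at H/3 = 0.9333 m; rectangular part P₂ = K_a q H = 27.47 at H/2 = 1.400 m.
ȳ = (P₁·0.9333 + P₂·1.400)/(P₁+P₂) = 1.205 m.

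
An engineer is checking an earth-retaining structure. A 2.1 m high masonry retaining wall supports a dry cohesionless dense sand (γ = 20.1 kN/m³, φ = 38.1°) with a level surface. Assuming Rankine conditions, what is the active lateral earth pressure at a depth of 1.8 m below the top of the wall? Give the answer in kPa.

K_a = (1 − sin φ)/(1 + sin φ) = 0.2368.
σ_h = K_a γ z = 0.2368 × 20.1 × 1.8 = 8.569 kPa.

8.57 kPa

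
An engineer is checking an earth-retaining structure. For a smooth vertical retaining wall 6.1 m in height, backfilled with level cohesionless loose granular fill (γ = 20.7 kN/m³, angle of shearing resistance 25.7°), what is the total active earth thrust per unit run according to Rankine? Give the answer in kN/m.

K_a = tan²(45° − φ/2) = 0.3950.
P_a = ½ K_a γ H² = 0.5 × 0.3950 × 20.7 × 6.1² = 152.1 kN/m.

152 kN/m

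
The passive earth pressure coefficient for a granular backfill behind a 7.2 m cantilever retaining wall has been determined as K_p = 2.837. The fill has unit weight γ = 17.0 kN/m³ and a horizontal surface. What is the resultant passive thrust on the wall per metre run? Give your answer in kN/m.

1250 kN/m

P = ½ K_p γ H² = 0.5 × 2.837 × 17.0 × 7.2² = 1250 kN/m.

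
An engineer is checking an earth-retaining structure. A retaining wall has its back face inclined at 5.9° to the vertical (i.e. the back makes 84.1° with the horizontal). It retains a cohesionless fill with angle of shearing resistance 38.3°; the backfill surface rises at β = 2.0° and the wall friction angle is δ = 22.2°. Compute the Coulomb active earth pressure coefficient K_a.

0.262

K_a = sin²(α+φ) / [sin²α · sin(α−δ) · (1 + √{sin(φ+δ)sin(φ−β) / (sin(α−δ)sin(α+β))})²].
With α = 84.1°, φ = 38.3°, δ = 22.2°, β = 2.0°: K_a = 0.2621.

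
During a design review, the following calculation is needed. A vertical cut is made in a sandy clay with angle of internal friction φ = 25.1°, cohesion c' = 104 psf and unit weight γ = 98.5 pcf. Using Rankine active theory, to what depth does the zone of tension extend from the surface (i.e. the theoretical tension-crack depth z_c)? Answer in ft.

3.32 ft

K_a = tan²(45° − 25.1°/2) = 0.4043; √K_a = 0.6358.
The active pressure is zero where K_a γ z = 2c√K_a, so z_c = 2c/(γ√K_a) = 2×104/(98.5×0.6358) = 3.321 ft.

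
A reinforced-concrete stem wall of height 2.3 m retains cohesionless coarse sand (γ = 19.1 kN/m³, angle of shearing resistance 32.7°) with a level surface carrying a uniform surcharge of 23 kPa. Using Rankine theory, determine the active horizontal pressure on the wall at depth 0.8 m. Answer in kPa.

K_a = (1 − sin φ)/(1 + sin φ) = 0.2985.
σ_v = γz + q = 19.1 × 0.8 + 23 = 38.28 kPa.
σ_h = K_a σ_v = 0.2985 × 38.28 = 11.43 kPa.

11.4 kPa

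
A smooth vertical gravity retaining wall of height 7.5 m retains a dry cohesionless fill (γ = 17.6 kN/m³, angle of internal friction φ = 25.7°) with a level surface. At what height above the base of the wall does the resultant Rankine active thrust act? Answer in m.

K_a = 0.3950.
The pressure distribution is triangular, so the resultant acts at H/3 above the base = 7.5/3 = 2.500 m.

2.50 m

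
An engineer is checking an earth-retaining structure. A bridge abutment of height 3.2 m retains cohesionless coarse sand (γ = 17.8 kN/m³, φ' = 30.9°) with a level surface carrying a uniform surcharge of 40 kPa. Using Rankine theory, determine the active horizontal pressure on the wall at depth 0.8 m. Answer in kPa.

17.4 kPa

K_a = (1 − sin φ)/(1 + sin φ) = 0.3214.
σ_v = γz + q = 17.8 × 0.8 + 40 = 54.24 kPa.
σ_h = K_a σ_v = 0.3214 × 54.24 = 17.43 kPa.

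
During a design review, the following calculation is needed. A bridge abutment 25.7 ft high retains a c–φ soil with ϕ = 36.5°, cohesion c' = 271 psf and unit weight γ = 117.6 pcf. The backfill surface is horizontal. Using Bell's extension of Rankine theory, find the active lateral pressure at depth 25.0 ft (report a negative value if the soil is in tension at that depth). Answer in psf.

K_a = (1 − sin φ)/(1 + sin φ) = 0.2541.
σ_a = K_a γ z − 2c√K_a = 0.2541×117.6×25.0 − 2×271×0.5040 = 473.7 psf.

474 psf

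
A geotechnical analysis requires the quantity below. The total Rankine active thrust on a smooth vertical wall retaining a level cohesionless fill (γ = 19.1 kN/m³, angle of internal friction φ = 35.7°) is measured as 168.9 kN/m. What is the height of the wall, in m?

K_a = 0.2630. P_a = ½ K_a γ H² ⇒ H = √(2P_a/(K_a γ)).
H = √(2×168.9/(0.2630×19.1)) = 8.201 m.

8.20 m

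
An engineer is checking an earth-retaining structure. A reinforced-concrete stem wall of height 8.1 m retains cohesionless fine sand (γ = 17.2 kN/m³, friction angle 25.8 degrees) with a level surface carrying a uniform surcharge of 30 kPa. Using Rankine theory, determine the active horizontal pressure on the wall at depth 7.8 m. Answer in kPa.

K_a = (1 − sin φ)/(1 + sin φ) = 0.3935.
σ_v = γz + q = 17.2 × 7.8 + 30 = 164.2 kPa.
σ_h = K_a σ_v = 0.3935 × 164.2 = 64.60 kPa.

64.6 kPa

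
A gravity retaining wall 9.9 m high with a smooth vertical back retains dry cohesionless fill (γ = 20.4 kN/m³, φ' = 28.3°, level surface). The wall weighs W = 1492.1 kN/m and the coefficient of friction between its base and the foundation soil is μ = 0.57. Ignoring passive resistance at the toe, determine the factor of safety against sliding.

K_a = tan²(45° − 28.3°/2) = 0.3568.
P_a = ½K_aγH² = 0.5×0.3568×20.4×9.9² = 356.7 kN/m, acting at H/3 = 3.300 m above the base.
FS_sliding = μW / P_a = 0.57×1492.1 / 356.7 = 2.385.

2.38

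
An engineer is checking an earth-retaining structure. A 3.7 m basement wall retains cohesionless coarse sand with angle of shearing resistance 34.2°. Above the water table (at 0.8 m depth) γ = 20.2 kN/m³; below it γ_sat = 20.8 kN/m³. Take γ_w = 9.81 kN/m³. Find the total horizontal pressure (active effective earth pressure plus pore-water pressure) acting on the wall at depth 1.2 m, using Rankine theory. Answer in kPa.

9.69 kPa

K_a = (1 − sin φ)/(1 + sin φ) = 0.2803.
γ' = 20.8 − 9.81 = 10.99 kN/m³.
Effective vertical stress at 1.2 m: σ'_v = 20.2×0.8 + 10.99×0.400 = 20.56 kPa.
σ'_h = K_a σ'_v = 0.2803 × 20.56 = 5.763 kPa; u = γ_w × 0.400 = 3.924 kPa.
Total σ_h = 5.763 + 3.924 = 9.687 kPa.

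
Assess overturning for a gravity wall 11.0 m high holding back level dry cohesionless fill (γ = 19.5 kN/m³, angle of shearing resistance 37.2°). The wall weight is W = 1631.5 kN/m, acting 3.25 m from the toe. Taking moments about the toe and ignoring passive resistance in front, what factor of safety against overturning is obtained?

K_a = tan²(45° − 37.2°/2) = 0.2464.
P_a = ½K_aγH² = 0.5×0.2464×19.5×11.0² = 290.7 kN/m, acting at H/3 = 3.667 m above the base.
Overturning moment M_o = P_a × H/3 = 290.7 × 3.667 = 1066.
Resisting moment M_r = W × 3.25 = 1631.5 × 3.25 = 5302.
FS_overturning = M_r/M_o = 5302/1066 = 4.974.

4.97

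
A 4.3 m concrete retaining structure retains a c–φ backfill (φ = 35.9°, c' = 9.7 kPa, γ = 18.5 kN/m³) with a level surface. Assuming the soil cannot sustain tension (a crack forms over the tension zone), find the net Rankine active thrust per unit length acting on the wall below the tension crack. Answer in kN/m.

K_a = 0.2607; √K_a = 0.5106.
Tension-crack depth z_c = 2c/(γ√K_a) = 2×9.7/(18.5×0.5106) = 2.054 m.
σ_a at base = K_a γ H − 2c√K_a = 0.2607×18.5×4.3 − 2×9.7×0.5106 = 10.84 kPa.
P_a = ½ × 10.84 × (H − z_c) = 0.5×10.84×2.246 = 12.17 kN/m.

12.2 kN/m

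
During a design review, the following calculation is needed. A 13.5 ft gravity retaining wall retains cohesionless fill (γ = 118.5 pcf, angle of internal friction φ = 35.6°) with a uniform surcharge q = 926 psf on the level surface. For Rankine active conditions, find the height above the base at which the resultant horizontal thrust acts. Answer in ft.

5.71 ft

K_a = 0.2641.
Triangular part P₁ = ½K_aγH² = 2852 at H/3 = 4.500 ft; rectangular part P₂ = K_a q H = 3302 at H/2 = 6.750 ft.
ȳ = (P₁·4.500 + P₂·6.750)/(P₁+P₂) = 5.707 ft.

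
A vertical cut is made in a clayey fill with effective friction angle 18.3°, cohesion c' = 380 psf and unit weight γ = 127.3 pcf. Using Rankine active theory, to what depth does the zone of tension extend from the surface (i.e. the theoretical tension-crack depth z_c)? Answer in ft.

8.26 ft

K_a = tan²(45° − 18.3°/2) = 0.5221; √K_a = 0.7226.
The active pressure is zero where K_a γ z = 2c√K_a, so z_c = 2c/(γ√K_a) = 2×380/(127.3×0.7226) = 8.263 ft.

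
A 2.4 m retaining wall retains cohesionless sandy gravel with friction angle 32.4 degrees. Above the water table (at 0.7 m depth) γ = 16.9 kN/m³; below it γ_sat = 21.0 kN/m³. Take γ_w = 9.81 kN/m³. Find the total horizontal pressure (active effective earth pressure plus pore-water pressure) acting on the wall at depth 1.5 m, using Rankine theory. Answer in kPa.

14.1 kPa

K_a = (1 − sin φ)/(1 + sin φ) = 0.3022.
γ' = 21.0 − 9.81 = 11.19 kN/m³.
Effective vertical stress at 1.5 m: σ'_v = 16.9×0.7 + 11.19×0.800 = 20.78 kPa.
σ'_h = K_a σ'_v = 0.3022 × 20.78 = 6.281 kPa; u = γ_w × 0.800 = 7.848 kPa.
Total σ_h = 6.281 + 7.848 = 14.13 kPa.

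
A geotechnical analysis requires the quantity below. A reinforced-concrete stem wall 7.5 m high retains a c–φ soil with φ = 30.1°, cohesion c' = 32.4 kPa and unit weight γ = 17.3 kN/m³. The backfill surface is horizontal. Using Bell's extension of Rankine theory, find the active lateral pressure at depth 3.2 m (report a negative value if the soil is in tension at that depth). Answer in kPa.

K_a = (1 − sin φ)/(1 + sin φ) = 0.3320.
σ_a = K_a γ z − 2c√K_a = 0.3320×17.3×3.2 − 2×32.4×0.5762 = -18.96 kPa.

-19.0 kPa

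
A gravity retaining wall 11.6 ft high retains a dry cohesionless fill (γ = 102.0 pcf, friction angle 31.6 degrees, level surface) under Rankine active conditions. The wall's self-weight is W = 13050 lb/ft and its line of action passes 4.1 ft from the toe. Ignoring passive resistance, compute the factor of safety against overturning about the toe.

K_a = tan²(45° − 31.6°/2) = 0.3123.
P_a = ½K_aγH² = 0.5×0.3123×102.0×11.6² = 2144 lb/ft, acting at H/3 = 3.867 ft above the base.
Overturning moment M_o = P_a × H/3 = 2144 × 3.867 = 8288.
Resisting moment M_r = W × 4.1 = 13050 × 4.1 = 53500.
FS_overturning = M_r/M_o = 53500/8288 = 6.456.

6.46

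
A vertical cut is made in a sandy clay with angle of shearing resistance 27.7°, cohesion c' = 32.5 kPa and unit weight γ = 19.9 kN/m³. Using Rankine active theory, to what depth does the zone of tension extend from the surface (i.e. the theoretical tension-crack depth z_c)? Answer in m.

K_a = tan²(45° − 27.7°/2) = 0.3653; √K_a = 0.6044.
The active pressure is zero where K_a γ z = 2c√K_a, so z_c = 2c/(γ√K_a) = 2×32.5/(19.9×0.6044) = 5.404 m.

5.40 m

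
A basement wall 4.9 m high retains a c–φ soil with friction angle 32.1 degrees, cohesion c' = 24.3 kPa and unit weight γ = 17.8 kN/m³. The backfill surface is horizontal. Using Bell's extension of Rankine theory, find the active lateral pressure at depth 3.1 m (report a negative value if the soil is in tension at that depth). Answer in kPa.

K_a = (1 − sin φ)/(1 + sin φ) = 0.3060.
σ_a = K_a γ z − 2c√K_a = 0.3060×17.8×3.1 − 2×24.3×0.5532 = -9.999 kPa.

-10.00 kPa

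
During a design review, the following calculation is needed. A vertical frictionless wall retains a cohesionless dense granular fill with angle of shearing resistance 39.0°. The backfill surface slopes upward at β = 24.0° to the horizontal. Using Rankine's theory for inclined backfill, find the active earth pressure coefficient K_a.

0.284

K_a = cos β · (cos β − √(cos²β − cos²φ)) / (cos β + √(cos²β − cos²φ)).
cos β = 0.9135, cos φ = 0.7771, √(cos²β − cos²φ) = 0.4802.
K_a = 0.9135 × (0.9135 − 0.4802)/(0.9135 + 0.4802) = 0.2840.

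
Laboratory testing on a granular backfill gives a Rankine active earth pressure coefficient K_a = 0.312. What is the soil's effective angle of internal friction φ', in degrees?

K_a = tan²(45° − φ/2) ⇒ 45° − φ/2 = arctan(√0.312) = 29.19°.
φ = 2(45° − 29.19°) = 31.63°.

31.6°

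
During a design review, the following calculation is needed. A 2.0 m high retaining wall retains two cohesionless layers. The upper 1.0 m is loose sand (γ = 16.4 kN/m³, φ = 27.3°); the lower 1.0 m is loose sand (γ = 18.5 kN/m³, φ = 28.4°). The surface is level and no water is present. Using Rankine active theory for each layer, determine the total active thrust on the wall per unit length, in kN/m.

K_a1 = tan²(45°−27.3°/2) = 0.3711; K_a2 = tan²(45°−28.4°/2) = 0.3554.
Layer 1: σ at base = K_a1 γ₁ h₁ = 6.087 kPa; P₁ = ½×6.087×1.0 = 3.043.
Layer 2: σ_v at top = γ₁h₁ = 16.40; σ_h top = K_a2×16.40 = 5.828; σ_h base = K_a2×(16.40+18.5×1.0) = 12.40.
P₂ = ½(5.828+12.40)×1.0 = 9.115. Total P_a = 3.043+9.115 = 12.16 kN/m.

12.2 kN/m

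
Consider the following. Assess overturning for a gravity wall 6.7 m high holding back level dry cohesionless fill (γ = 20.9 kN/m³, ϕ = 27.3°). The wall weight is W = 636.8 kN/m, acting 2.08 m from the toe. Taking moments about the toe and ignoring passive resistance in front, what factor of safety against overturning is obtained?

3.41

K_a = tan²(45° − 27.3°/2) = 0.3711.
P_a = ½K_aγH² = 0.5×0.3711×20.9×6.7² = 174.1 kN/m, acting at H/3 = 2.233 m above the base.
Overturning moment M_o = P_a × H/3 = 174.1 × 2.233 = 388.8.
Resisting moment M_r = W × 2.08 = 636.8 × 2.08 = 1325.
FS_overturning = M_r/M_o = 1325/388.8 = 3.407.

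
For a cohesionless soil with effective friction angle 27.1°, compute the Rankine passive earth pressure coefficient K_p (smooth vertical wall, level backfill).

K_p = (1 + sin φ)/(1 − sin φ) = tan²(45° + 27.1°/2) = 2.673.

2.67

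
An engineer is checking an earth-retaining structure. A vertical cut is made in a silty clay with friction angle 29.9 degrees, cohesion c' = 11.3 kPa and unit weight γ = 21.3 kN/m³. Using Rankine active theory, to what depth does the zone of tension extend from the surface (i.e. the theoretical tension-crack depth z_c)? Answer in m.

K_a = tan²(45° − 29.9°/2) = 0.3347; √K_a = 0.5785.
The active pressure is zero where K_a γ z = 2c√K_a, so z_c = 2c/(γ√K_a) = 2×11.3/(21.3×0.5785) = 1.834 m.

1.83 m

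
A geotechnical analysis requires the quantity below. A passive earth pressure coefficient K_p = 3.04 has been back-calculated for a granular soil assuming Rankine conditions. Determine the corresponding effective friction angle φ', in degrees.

K_p = (1+sin φ)/(1−sin φ) ⇒ sin φ = (K_p − 1)/(K_p + 1) = 0.5050.
φ = arcsin(0.5050) = 30.33°.

30.3°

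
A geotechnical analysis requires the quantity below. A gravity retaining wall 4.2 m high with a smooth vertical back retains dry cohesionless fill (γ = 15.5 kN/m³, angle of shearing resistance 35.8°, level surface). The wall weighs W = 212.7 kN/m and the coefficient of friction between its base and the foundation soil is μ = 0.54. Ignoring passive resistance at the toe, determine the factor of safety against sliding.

K_a = tan²(45° − 35.8°/2) = 0.2619.
P_a = ½K_aγH² = 0.5×0.2619×15.5×4.2² = 35.80 kN/m, acting at H/3 = 1.400 m above the base.
FS_sliding = μW / P_a = 0.54×212.7 / 35.80 = 3.208.

3.21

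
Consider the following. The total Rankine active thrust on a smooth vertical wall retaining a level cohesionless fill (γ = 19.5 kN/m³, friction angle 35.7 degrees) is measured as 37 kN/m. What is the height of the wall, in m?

3.80 m

K_a = 0.2630. P_a = ½ K_a γ H² ⇒ H = √(2P_a/(K_a γ)).
H = √(2×37/(0.2630×19.5)) = 3.799 m.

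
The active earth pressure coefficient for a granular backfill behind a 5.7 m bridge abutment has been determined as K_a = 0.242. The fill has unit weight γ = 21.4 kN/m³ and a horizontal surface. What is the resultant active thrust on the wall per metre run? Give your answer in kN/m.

84.1 kN/m

P = ½ K_a γ H² = 0.5 × 0.242 × 21.4 × 5.7² = 84.13 kN/m.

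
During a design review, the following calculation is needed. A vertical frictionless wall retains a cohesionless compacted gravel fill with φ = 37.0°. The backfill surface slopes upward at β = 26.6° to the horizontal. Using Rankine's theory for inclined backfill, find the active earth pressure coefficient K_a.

0.339

K_a = cos β · (cos β − √(cos²β − cos²φ)) / (cos β + √(cos²β − cos²φ)).
cos β = 0.8942, cos φ = 0.7986, √(cos²β − cos²φ) = 0.4021.
K_a = 0.8942 × (0.8942 − 0.4021)/(0.8942 + 0.4021) = 0.3394.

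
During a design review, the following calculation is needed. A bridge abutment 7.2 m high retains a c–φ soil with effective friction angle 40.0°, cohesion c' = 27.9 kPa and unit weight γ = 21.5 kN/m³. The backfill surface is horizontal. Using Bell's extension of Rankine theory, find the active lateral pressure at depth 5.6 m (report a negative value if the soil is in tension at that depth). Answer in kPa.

0.160 kPa

K_a = (1 − sin φ)/(1 + sin φ) = 0.2174.
σ_a = K_a γ z − 2c√K_a = 0.2174×21.5×5.6 − 2×27.9×0.4663 = 0.1601 kPa.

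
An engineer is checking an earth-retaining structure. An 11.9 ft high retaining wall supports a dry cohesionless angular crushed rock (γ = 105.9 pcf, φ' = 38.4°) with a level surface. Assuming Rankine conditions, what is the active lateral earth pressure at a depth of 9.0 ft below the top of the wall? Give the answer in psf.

K_a = (1 − sin φ)/(1 + sin φ) = 0.2337.
σ_h = K_a γ z = 0.2337 × 105.9 × 9.0 = 222.7 psf.

223 psf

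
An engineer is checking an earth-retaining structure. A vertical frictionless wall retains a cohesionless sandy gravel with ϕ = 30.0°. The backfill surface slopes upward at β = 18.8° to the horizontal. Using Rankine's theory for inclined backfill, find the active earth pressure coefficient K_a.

0.402

K_a = cos β · (cos β − √(cos²β − cos²φ)) / (cos β + √(cos²β − cos²φ)).
cos β = 0.9466, cos φ = 0.8660, √(cos²β − cos²φ) = 0.3823.
K_a = 0.9466 × (0.9466 − 0.3823)/(0.9466 + 0.3823) = 0.4020.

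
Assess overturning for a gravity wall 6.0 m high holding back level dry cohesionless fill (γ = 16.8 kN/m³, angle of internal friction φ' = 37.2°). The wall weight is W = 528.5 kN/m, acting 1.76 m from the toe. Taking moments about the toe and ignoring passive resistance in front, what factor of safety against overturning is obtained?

6.24

K_a = tan²(45° − 37.2°/2) = 0.2464.
P_a = ½K_aγH² = 0.5×0.2464×16.8×6.0² = 74.52 kN/m, acting at H/3 = 2.000 m above the base.
Overturning moment M_o = P_a × H/3 = 74.52 × 2.000 = 149.0.
Resisting moment M_r = W × 1.76 = 528.5 × 1.76 = 930.2.
FS_overturning = M_r/M_o = 930.2/149.0 = 6.241.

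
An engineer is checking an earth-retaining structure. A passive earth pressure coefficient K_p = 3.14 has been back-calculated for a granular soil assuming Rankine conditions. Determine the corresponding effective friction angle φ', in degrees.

K_p = (1+sin φ)/(1−sin φ) ⇒ sin φ = (K_p − 1)/(K_p + 1) = 0.5169.
φ = arcsin(0.5169) = 31.13°.

31.1°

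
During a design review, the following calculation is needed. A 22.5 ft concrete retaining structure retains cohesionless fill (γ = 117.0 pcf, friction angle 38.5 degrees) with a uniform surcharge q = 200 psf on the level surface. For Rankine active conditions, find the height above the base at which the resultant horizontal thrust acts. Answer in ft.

K_a = 0.2327.
Triangular part P₁ = ½K_aγH² = 6890 at H/3 = 7.500 ft; rectangular part P₂ = K_a q H = 1047 at H/2 = 11.25 ft.
ȳ = (P₁·7.500 + P₂·11.25)/(P₁+P₂) = 7.995 ft.

7.99 ft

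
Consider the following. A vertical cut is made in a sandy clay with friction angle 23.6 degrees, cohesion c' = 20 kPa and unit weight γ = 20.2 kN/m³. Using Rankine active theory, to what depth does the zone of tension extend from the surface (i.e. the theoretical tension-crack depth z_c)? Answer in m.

3.03 m

K_a = tan²(45° − 23.6°/2) = 0.4282; √K_a = 0.6544.
The active pressure is zero where K_a γ z = 2c√K_a, so z_c = 2c/(γ√K_a) = 2×20/(20.2×0.6544) = 3.026 m.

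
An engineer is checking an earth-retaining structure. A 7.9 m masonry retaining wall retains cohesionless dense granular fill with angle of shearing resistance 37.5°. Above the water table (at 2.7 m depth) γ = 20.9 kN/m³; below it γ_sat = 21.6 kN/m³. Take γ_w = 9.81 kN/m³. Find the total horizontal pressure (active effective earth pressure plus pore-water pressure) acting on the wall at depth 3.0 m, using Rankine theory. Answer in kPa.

17.5 kPa

K_a = (1 − sin φ)/(1 + sin φ) = 0.2432.
γ' = 21.6 − 9.81 = 11.79 kN/m³.
Effective vertical stress at 3.0 m: σ'_v = 20.9×2.7 + 11.79×0.300 = 59.97 kPa.
σ'_h = K_a σ'_v = 0.2432 × 59.97 = 14.58 kPa; u = γ_w × 0.300 = 2.943 kPa.
Total σ_h = 14.58 + 2.943 = 17.53 kPa.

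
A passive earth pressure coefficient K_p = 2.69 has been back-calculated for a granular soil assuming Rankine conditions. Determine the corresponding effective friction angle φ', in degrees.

K_p = (1+sin φ)/(1−sin φ) ⇒ sin φ = (K_p − 1)/(K_p + 1) = 0.4580.
φ = arcsin(0.4580) = 27.26°.

27.3°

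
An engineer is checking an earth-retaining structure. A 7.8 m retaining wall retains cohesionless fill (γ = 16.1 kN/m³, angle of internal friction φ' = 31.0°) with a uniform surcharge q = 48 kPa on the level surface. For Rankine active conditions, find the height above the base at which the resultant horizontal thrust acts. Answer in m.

3.16 m

K_a = 0.3201.
Triangular part P₁ = ½K_aγH² = 156.8 at H/3 = 2.600 m; rectangular part P₂ = K_a q H = 119.8 at H/2 = 3.900 m.
ȳ = (P₁·2.600 + P₂·3.900)/(P₁+P₂) = 3.163 m.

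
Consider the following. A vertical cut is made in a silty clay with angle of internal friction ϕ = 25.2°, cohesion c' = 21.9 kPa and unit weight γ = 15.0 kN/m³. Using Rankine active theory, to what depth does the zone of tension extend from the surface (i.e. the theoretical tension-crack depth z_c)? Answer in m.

4.60 m

K_a = tan²(45° − 25.2°/2) = 0.4027; √K_a = 0.6346.
The active pressure is zero where K_a γ z = 2c√K_a, so z_c = 2c/(γ√K_a) = 2×21.9/(15.0×0.6346) = 4.601 m.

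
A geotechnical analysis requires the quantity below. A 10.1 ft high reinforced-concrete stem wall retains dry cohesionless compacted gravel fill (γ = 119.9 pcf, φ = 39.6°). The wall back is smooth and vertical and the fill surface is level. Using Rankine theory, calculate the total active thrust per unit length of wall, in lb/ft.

1350 lb/ft

K_a = tan²(45° − φ/2) = 0.2214.
P_a = ½ K_a γ H² = 0.5 × 0.2214 × 119.9 × 10.1² = 1354 lb/ft.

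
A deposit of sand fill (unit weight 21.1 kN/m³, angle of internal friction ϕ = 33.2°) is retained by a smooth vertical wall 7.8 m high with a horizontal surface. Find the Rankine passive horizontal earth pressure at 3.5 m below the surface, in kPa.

253 kPa

K_p = (1 + sin φ)/(1 − sin φ) = 3.421.
σ_h = K_p γ z = 3.421 × 21.1 × 3.5 = 252.6 kPa.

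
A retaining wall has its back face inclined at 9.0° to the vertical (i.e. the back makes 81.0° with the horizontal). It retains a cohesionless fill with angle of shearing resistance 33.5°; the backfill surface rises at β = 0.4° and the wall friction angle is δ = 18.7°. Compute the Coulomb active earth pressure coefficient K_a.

0.331

K_a = sin²(α+φ) / [sin²α · sin(α−δ) · (1 + √{sin(φ+δ)sin(φ−β) / (sin(α−δ)sin(α+β))})²].
With α = 81.0°, φ = 33.5°, δ = 18.7°, β = 0.4°: K_a = 0.3309.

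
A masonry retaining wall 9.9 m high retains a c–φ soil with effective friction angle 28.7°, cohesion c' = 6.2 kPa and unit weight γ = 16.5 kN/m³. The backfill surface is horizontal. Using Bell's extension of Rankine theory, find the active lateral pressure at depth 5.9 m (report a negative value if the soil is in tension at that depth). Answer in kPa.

26.8 kPa

K_a = (1 − sin φ)/(1 + sin φ) = 0.3511.
σ_a = K_a γ z − 2c√K_a = 0.3511×16.5×5.9 − 2×6.2×0.5926 = 26.84 kPa.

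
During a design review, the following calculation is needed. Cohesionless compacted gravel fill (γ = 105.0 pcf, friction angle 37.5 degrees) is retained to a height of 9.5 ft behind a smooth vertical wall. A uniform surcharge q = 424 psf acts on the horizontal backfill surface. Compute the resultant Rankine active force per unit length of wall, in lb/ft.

K_a = tan²(45° − φ/2) = 0.2432.
Soil triangle: ½ K_a γ H² = 0.5×0.2432×105.0×9.5² = 1152 lb/ft.
Surcharge rectangle: K_a q H = 0.2432×424×9.5 = 979.6 lb/ft.
Total = 1152 + 979.6 = 2132 lb/ft.

2130 lb/ft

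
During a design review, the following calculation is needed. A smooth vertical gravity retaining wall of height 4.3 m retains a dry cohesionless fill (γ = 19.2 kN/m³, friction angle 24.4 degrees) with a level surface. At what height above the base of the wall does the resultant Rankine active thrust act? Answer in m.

1.43 m

K_a = 0.4153.
The pressure distribution is triangular, so the resultant acts at H/3 above the base = 4.3/3 = 1.433 m.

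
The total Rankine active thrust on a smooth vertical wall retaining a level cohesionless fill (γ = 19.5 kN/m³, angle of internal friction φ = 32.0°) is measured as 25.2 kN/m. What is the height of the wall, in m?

2.90 m

K_a = 0.3073. P_a = ½ K_a γ H² ⇒ H = √(2P_a/(K_a γ)).
H = √(2×25.2/(0.3073×19.5)) = 2.900 m.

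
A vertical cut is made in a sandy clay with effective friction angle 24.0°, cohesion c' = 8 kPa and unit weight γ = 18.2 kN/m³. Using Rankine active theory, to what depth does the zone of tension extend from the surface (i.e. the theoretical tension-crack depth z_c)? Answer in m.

1.35 m

K_a = tan²(45° − 24.0°/2) = 0.4217; √K_a = 0.6494.
The active pressure is zero where K_a γ z = 2c√K_a, so z_c = 2c/(γ√K_a) = 2×8/(18.2×0.6494) = 1.354 m.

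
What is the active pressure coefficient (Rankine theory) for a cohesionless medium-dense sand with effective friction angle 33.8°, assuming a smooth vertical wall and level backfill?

0.285

K_a = (1 − sin φ)/(1 + sin φ) = (1 − sin 33.8°)/(1 + sin 33.8°) = 0.2851.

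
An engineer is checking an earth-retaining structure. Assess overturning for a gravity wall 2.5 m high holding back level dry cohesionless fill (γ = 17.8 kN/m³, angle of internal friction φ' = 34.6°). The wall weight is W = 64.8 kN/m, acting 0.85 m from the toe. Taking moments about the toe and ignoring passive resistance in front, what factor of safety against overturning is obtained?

K_a = tan²(45° − 34.6°/2) = 0.2756.
P_a = ½K_aγH² = 0.5×0.2756×17.8×2.5² = 15.33 kN/m, acting at H/3 = 0.8333 m above the base.
Overturning moment M_o = P_a × H/3 = 15.33 × 0.8333 = 12.78.
Resisting moment M_r = W × 0.85 = 64.8 × 0.85 = 55.08.
FS_overturning = M_r/M_o = 55.08/12.78 = 4.311.

4.31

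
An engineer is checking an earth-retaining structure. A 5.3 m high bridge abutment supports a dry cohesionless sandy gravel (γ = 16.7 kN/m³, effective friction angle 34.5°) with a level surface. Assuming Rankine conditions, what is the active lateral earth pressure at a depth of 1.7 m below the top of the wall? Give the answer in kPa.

K_a = (1 − sin φ)/(1 + sin φ) = 0.2768.
σ_h = K_a γ z = 0.2768 × 16.7 × 1.7 = 7.859 kPa.

7.86 kPa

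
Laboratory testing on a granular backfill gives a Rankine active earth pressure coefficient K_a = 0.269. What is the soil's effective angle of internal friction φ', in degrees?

K_a = tan²(45° − φ/2) ⇒ 45° − φ/2 = arctan(√0.269) = 27.41°.
φ = 2(45° − 27.41°) = 35.17°.

35.2°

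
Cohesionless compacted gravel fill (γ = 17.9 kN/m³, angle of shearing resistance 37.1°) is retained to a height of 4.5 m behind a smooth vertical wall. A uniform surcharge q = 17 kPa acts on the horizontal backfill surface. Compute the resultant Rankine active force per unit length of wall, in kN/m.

63.8 kN/m

K_a = tan²(45° − φ/2) = 0.2475.
Soil triangle: ½ K_a γ H² = 0.5×0.2475×17.9×4.5² = 44.86 kN/m.
Surcharge rectangle: K_a q H = 0.2475×17×4.5 = 18.93 kN/m.
Total = 44.86 + 18.93 = 63.79 kN/m.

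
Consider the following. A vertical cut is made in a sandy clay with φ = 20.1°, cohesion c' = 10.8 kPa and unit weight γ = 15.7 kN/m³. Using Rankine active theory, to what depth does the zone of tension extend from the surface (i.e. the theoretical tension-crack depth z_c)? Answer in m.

1.97 m

K_a = tan²(45° − 20.1°/2) = 0.4885; √K_a = 0.6989.
The active pressure is zero where K_a γ z = 2c√K_a, so z_c = 2c/(γ√K_a) = 2×10.8/(15.7×0.6989) = 1.968 m.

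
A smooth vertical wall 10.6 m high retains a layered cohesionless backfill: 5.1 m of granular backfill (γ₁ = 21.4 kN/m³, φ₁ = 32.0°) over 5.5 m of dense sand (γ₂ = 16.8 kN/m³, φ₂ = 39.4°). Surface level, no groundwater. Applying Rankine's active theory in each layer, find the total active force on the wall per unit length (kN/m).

K_a1 = tan²(45°−32.0°/2) = 0.3073; K_a2 = tan²(45°−39.4°/2) = 0.2234.
Layer 1: σ at base = K_a1 γ₁ h₁ = 33.53 kPa; P₁ = ½×33.53×5.1 = 85.51.
Layer 2: σ_v at top = γ₁h₁ = 109.1; σ_h top = K_a2×109.1 = 24.39; σ_h base = K_a2×(109.1+16.8×5.5) = 45.03.
P₂ = ½(24.39+45.03)×5.5 = 190.9. Total P_a = 85.51+190.9 = 276.4 kN/m.

276 kN/m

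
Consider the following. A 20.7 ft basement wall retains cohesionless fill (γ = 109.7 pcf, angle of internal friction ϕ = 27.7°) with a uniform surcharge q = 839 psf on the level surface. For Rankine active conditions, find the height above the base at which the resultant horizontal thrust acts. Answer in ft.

K_a = 0.3653.
Triangular part P₁ = ½K_aγH² = 8586 at H/3 = 6.900 ft; rectangular part P₂ = K_a q H = 6345 at H/2 = 10.35 ft.
ȳ = (P₁·6.900 + P₂·10.35)/(P₁+P₂) = 8.366 ft.

8.37 ft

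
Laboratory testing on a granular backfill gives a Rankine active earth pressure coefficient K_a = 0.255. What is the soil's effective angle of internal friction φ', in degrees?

K_a = tan²(45° − φ/2) ⇒ 45° − φ/2 = arctan(√0.255) = 26.79°.
φ = 2(45° − 26.79°) = 36.41°.

36.4°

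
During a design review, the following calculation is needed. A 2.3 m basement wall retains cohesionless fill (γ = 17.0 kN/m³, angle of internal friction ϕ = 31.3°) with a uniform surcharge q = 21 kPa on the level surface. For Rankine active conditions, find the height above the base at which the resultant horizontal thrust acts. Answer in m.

K_a = 0.3162.
Triangular part P₁ = ½K_aγH² = 14.22 at H/3 = 0.7667 m; rectangular part P₂ = K_a q H = 15.27 at H/2 = 1.150 m.
ȳ = (P₁·0.7667 + P₂·1.150)/(P₁+P₂) = 0.9652 m.

0.965 m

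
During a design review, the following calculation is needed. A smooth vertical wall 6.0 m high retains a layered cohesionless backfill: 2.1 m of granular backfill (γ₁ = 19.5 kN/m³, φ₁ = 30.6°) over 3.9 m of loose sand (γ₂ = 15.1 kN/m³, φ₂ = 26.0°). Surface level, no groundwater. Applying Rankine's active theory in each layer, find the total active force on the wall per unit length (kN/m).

121 kN/m

K_a1 = tan²(45°−30.6°/2) = 0.3253; K_a2 = tan²(45°−26.0°/2) = 0.3905.
Layer 1: σ at base = K_a1 γ₁ h₁ = 13.32 kPa; P₁ = ½×13.32×2.1 = 13.99.
Layer 2: σ_v at top = γ₁h₁ = 40.95; σ_h top = K_a2×40.95 = 15.99; σ_h base = K_a2×(40.95+15.1×3.9) = 38.98.
P₂ = ½(15.99+38.98)×3.9 = 107.2. Total P_a = 13.99+107.2 = 121.2 kN/m.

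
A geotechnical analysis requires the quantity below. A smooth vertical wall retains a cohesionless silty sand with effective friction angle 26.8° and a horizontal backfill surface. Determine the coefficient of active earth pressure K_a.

K_a = tan²(45° − φ/2) = tan²(31.60°) = 0.3785.

0.378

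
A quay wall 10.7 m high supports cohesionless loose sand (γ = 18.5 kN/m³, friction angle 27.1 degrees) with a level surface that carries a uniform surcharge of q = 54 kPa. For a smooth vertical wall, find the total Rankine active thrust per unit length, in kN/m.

612 kN/m

K_a = tan²(45° − φ/2) = 0.3741.
Soil triangle: ½ K_a γ H² = 0.5×0.3741×18.5×10.7² = 396.1 kN/m.
Surcharge rectangle: K_a q H = 0.3741×54×10.7 = 216.1 kN/m.
Total = 396.1 + 216.1 = 612.3 kN/m.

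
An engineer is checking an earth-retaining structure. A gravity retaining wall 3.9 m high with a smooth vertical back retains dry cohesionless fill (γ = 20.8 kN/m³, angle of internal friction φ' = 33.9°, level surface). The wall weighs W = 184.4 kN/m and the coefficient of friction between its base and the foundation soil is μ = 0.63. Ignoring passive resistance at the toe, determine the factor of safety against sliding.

2.59

K_a = tan²(45° − 33.9°/2) = 0.2839.
P_a = ½K_aγH² = 0.5×0.2839×20.8×3.9² = 44.91 kN/m, acting at H/3 = 1.300 m above the base.
FS_sliding = μW / P_a = 0.63×184.4 / 44.91 = 2.587.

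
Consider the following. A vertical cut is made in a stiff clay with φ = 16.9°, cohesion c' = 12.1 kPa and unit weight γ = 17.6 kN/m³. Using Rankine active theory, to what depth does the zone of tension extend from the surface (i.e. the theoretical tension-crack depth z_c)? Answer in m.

K_a = tan²(45° − 16.9°/2) = 0.5495; √K_a = 0.7413.
The active pressure is zero where K_a γ z = 2c√K_a, so z_c = 2c/(γ√K_a) = 2×12.1/(17.6×0.7413) = 1.855 m.

1.85 m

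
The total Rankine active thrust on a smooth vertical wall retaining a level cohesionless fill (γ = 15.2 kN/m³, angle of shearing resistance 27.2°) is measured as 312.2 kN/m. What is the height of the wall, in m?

10.5 m

K_a = 0.3726. P_a = ½ K_a γ H² ⇒ H = √(2P_a/(K_a γ)).
H = √(2×312.2/(0.3726×15.2)) = 10.50 m.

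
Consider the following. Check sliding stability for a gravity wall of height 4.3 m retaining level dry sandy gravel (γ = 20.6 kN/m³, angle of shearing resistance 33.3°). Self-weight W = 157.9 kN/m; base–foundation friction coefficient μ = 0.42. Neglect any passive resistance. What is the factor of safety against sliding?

K_a = tan²(45° − 33.3°/2) = 0.2911.
P_a = ½K_aγH² = 0.5×0.2911×20.6×4.3² = 55.45 kN/m, acting at H/3 = 1.433 m above the base.
FS_sliding = μW / P_a = 0.42×157.9 / 55.45 = 1.196.

1.20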